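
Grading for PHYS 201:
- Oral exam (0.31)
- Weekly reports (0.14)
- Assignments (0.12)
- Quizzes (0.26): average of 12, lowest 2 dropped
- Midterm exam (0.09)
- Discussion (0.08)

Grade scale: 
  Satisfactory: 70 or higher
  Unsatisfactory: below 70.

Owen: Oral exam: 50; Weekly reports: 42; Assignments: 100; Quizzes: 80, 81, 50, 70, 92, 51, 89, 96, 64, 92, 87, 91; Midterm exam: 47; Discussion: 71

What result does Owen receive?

Unsatisfactory

Quizzes: drop 50, 51 → average of remaining 10 = 842/10 = 84.2
Weighted total:
  Oral exam 50 × 0.31 = 15.5
  Weekly reports 42 × 0.14 = 5.88
  Assignments 100 × 0.12 = 12
  Quizzes 84.2 × 0.26 = 21.892
  Midterm exam 47 × 0.09 = 4.23
  Discussion 71 × 0.08 = 5.68
Sum = 65.182
65.182 < 70 → Unsatisfactory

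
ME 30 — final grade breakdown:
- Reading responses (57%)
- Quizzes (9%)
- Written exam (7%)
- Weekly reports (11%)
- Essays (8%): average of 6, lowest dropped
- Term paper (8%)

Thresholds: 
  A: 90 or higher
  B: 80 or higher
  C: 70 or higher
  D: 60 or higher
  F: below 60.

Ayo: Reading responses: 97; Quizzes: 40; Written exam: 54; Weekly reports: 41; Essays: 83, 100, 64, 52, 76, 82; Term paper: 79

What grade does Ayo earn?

Essays: drop 52 → average of remaining 5 = 405/5 = 81
Weighted total:
  Reading responses 97 × 0.57 = 55.29
  Quizzes 40 × 0.09 = 3.6
  Written exam 54 × 0.07 = 3.78
  Weekly reports 41 × 0.11 = 4.51
  Essays 81 × 0.08 = 6.48
  Term paper 79 × 0.08 = 6.32
Sum = 79.98
79.98 is ≥ 70 and < 80 → C

C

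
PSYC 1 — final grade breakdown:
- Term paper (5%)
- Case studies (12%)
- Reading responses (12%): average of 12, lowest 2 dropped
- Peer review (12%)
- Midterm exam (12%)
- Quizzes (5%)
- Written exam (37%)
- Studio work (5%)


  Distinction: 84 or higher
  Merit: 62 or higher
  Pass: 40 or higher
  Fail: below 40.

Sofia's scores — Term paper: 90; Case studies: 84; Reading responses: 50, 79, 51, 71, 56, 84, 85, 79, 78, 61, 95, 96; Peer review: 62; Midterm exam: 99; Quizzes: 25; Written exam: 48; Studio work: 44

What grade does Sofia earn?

Reading responses: drop 50, 51 → average of remaining 10 = 784/10 = 78.4
Weighted total:
  Term paper 90 × 0.05 = 4.5
  Case studies 84 × 0.12 = 10.08
  Reading responses 78.4 × 0.12 = 9.408
  Peer review 62 × 0.12 = 7.44
  Midterm exam 99 × 0.12 = 11.88
  Quizzes 25 × 0.05 = 1.25
  Written exam 48 × 0.37 = 17.76
  Studio work 44 × 0.05 = 2.2
Sum = 64.518
64.518 is ≥ 62 and < 84 → Merit

Merit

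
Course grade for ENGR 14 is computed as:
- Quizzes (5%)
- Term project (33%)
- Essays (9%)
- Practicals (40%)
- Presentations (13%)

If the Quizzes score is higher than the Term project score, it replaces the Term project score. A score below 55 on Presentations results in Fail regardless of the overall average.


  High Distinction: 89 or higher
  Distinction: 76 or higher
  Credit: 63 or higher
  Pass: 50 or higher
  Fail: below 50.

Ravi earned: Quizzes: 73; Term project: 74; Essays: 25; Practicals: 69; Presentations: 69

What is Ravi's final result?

Credit

Quizzes (73) ≤ Term project (74), so Term project stays at 74.
Presentations score 69 ≥ 55: minimum met.
Weighted total:
  Quizzes 73 × 0.05 = 3.65
  Term project 74 × 0.33 = 24.42
  Essays 25 × 0.09 = 2.25
  Practicals 69 × 0.4 = 27.6
  Presentations 69 × 0.13 = 8.97
Sum = 66.89
66.89 is ≥ 63 and < 76 → Credit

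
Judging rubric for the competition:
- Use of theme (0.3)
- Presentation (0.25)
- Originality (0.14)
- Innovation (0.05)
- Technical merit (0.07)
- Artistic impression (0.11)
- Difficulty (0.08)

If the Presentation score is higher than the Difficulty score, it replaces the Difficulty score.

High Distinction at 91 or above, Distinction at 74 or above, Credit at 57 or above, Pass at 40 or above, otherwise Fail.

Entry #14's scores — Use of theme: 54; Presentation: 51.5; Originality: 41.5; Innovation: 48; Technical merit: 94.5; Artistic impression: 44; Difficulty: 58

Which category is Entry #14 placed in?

Pass

Presentation (51.5) ≤ Difficulty (58), so Difficulty stays at 58.
Weighted total:
  Use of theme 54 × 0.3 = 16.2
  Presentation 51.5 × 0.25 = 12.875
  Originality 41.5 × 0.14 = 5.81
  Innovation 48 × 0.05 = 2.4
  Technical merit 94.5 × 0.07 = 6.615
  Artistic impression 44 × 0.11 = 4.84
  Difficulty 58 × 0.08 = 4.64
Sum = 53.38
53.38 is ≥ 40 and < 57 → Pass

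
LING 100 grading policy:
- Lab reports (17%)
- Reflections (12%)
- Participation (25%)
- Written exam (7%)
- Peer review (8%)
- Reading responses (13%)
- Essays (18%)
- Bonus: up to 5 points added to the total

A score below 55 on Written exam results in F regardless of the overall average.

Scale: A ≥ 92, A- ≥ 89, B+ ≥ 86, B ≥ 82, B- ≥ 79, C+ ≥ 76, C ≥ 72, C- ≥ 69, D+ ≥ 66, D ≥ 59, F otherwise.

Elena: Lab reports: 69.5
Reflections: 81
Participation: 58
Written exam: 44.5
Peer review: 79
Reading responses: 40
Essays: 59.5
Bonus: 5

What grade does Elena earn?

Written exam score 44.5 < 55: minimum not met.
Weighted total:
  Lab reports 69.5 × 0.17 = 11.815
  Reflections 81 × 0.12 = 9.72
  Participation 58 × 0.25 = 14.5
  Written exam 44.5 × 0.07 = 3.115
  Peer review 79 × 0.08 = 6.32
  Reading responses 40 × 0.13 = 5.2
  Essays 59.5 × 0.18 = 10.71
Sum = 61.38
Bonus: 61.38 + 5 = 66.38
Because the Written exam minimum was not met, the result is F.

F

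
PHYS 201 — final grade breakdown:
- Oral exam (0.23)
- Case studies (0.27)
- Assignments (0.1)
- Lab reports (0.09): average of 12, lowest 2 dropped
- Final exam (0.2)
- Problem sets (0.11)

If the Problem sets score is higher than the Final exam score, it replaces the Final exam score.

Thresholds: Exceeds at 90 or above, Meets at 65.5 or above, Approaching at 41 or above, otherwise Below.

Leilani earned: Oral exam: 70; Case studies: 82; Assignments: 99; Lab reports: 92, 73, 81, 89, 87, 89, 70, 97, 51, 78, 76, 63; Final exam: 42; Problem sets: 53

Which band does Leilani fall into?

Meets

Lab reports: drop 51, 63 → average of remaining 10 = 832/10 = 83.2
Problem sets (53) > Final exam (42), so Final exam counts as 53.
Weighted total:
  Oral exam 70 × 0.23 = 16.1
  Case studies 82 × 0.27 = 22.14
  Assignments 99 × 0.1 = 9.9
  Lab reports 83.2 × 0.09 = 7.488
  Final exam 53 × 0.2 = 10.6
  Problem sets 53 × 0.11 = 5.83
Sum = 72.058
72.058 is ≥ 65.5 and < 90 → Meets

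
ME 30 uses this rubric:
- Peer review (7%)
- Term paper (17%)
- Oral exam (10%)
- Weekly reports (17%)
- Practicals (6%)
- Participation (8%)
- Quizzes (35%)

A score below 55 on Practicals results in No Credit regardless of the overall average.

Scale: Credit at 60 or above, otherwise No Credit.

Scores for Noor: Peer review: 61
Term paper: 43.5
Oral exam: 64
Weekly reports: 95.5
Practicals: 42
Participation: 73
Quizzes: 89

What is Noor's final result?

No Credit

Practicals score 42 < 55: minimum not met.
Weighted total:
  Peer review 61 × 0.07 = 4.27
  Term paper 43.5 × 0.17 = 7.395
  Oral exam 64 × 0.1 = 6.4
  Weekly reports 95.5 × 0.17 = 16.235
  Practicals 42 × 0.06 = 2.52
  Participation 73 × 0.08 = 5.84
  Quizzes 89 × 0.35 = 31.15
Sum = 73.81
Because the Practicals minimum was not met, the result is No Credit.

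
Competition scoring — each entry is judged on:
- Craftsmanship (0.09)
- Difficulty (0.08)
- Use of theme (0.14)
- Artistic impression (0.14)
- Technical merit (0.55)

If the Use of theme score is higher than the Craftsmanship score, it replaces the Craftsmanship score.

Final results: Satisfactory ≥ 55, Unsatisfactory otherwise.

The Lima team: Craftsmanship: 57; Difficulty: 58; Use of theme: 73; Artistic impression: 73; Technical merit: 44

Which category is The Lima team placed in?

Satisfactory

Use of theme (73) > Craftsmanship (57), so Craftsmanship counts as 73.
Weighted total:
  Craftsmanship 73 × 0.09 = 6.57
  Difficulty 58 × 0.08 = 4.64
  Use of theme 73 × 0.14 = 10.22
  Artistic impression 73 × 0.14 = 10.22
  Technical merit 44 × 0.55 = 24.2
Sum = 55.85
55.85 ≥ 55 → Satisfactory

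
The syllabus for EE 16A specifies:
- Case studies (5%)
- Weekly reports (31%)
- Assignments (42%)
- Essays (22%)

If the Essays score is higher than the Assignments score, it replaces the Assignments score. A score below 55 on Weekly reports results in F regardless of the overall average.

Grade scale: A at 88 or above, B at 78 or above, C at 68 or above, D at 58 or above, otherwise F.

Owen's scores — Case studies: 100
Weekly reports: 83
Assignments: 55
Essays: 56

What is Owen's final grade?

Essays (56) > Assignments (55), so Assignments counts as 56.
Weekly reports score 83 ≥ 55: minimum met.
Weighted total:
  Case studies 100 × 0.05 = 5
  Weekly reports 83 × 0.31 = 25.73
  Assignments 56 × 0.42 = 23.52
  Essays 56 × 0.22 = 12.32
Sum = 66.57
66.57 is ≥ 58 and < 68 → D

D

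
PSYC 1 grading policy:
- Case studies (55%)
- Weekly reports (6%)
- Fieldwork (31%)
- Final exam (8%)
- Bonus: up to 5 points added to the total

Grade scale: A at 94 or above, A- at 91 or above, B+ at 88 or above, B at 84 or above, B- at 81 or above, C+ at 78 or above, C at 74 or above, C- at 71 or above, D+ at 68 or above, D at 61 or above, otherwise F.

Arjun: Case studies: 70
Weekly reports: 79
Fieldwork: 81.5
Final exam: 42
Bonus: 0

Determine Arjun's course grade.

C-

Weighted total:
  Case studies 70 × 0.55 = 38.5
  Weekly reports 79 × 0.06 = 4.74
  Fieldwork 81.5 × 0.31 = 25.265
  Final exam 42 × 0.08 = 3.36
Sum = 71.865
Bonus: 71.865 + 0 = 71.865
71.865 is ≥ 71 and < 74 → C-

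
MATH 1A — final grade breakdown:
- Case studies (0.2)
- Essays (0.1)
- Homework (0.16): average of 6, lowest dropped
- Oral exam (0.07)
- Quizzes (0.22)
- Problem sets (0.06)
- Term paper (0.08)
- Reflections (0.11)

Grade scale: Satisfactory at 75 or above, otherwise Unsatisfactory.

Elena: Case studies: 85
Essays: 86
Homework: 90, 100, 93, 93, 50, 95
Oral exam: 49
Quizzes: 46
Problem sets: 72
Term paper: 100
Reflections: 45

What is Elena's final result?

Unsatisfactory

Homework: drop 50 → average of remaining 5 = 471/5 = 94.2
Weighted total:
  Case studies 85 × 0.2 = 17
  Essays 86 × 0.1 = 8.6
  Homework 94.2 × 0.16 = 15.072
  Oral exam 49 × 0.07 = 3.43
  Quizzes 46 × 0.22 = 10.12
  Problem sets 72 × 0.06 = 4.32
  Term paper 100 × 0.08 = 8
  Reflections 45 × 0.11 = 4.95
Sum = 71.492
71.492 < 75 → Unsatisfactory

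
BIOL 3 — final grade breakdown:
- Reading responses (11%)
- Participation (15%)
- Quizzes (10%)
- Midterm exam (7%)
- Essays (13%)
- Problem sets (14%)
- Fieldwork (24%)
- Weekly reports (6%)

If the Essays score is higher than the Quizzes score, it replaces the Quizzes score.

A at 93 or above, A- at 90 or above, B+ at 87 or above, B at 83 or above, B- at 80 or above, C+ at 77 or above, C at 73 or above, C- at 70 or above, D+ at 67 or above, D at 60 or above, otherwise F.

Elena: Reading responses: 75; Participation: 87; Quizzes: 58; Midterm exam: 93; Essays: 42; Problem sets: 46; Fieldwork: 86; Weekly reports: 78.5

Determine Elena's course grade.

Essays (42) ≤ Quizzes (58), so Quizzes stays at 58.
Weighted total:
  Reading responses 75 × 0.11 = 8.25
  Participation 87 × 0.15 = 13.05
  Quizzes 58 × 0.1 = 5.8
  Midterm exam 93 × 0.07 = 6.51
  Essays 42 × 0.13 = 5.46
  Problem sets 46 × 0.14 = 6.44
  Fieldwork 86 × 0.24 = 20.64
  Weekly reports 78.5 × 0.06 = 4.71
Sum = 70.86
70.86 is ≥ 70 and < 73 → C-

C-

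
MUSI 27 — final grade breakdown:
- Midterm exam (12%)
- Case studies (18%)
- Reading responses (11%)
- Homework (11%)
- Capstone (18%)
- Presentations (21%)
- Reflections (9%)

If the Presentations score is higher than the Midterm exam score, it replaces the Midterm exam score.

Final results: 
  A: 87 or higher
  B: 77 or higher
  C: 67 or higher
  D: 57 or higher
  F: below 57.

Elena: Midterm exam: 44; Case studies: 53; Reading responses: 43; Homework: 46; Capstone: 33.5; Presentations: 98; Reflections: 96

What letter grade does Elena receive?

D

Presentations (98) > Midterm exam (44), so Midterm exam counts as 98.
Weighted total:
  Midterm exam 98 × 0.12 = 11.76
  Case studies 53 × 0.18 = 9.54
  Reading responses 43 × 0.11 = 4.73
  Homework 46 × 0.11 = 5.06
  Capstone 33.5 × 0.18 = 6.03
  Presentations 98 × 0.21 = 20.58
  Reflections 96 × 0.09 = 8.64
Sum = 66.34
66.34 is ≥ 57 and < 67 → D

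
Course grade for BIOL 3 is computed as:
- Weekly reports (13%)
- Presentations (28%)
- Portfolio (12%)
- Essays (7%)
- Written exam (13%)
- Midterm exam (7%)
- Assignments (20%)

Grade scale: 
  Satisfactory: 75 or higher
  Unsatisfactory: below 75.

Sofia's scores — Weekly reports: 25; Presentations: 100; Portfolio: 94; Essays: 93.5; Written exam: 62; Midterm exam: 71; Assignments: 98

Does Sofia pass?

Weighted total:
  Weekly reports 25 × 0.13 = 3.25
  Presentations 100 × 0.28 = 28
  Portfolio 94 × 0.12 = 11.28
  Essays 93.5 × 0.07 = 6.545
  Written exam 62 × 0.13 = 8.06
  Midterm exam 71 × 0.07 = 4.97
  Assignments 98 × 0.2 = 19.6
Sum = 81.705
81.705 ≥ 75 → Satisfactory

Satisfactory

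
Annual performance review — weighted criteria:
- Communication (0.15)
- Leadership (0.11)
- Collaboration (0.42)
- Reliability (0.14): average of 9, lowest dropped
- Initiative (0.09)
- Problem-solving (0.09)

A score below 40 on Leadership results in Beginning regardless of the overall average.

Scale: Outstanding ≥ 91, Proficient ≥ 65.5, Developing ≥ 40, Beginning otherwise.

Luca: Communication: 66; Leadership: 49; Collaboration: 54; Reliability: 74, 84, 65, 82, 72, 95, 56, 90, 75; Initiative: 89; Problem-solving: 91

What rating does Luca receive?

Developing

Reliability: drop 56 → average of remaining 8 = 637/8 = 79.625
Leadership score 49 ≥ 40: minimum met.
Weighted total:
  Communication 66 × 0.15 = 9.9
  Leadership 49 × 0.11 = 5.39
  Collaboration 54 × 0.42 = 22.68
  Reliability 79.625 × 0.14 = 11.1475
  Initiative 89 × 0.09 = 8.01
  Problem-solving 91 × 0.09 = 8.19
Sum = 65.3175
65.3175 is ≥ 40 and < 65.5 → Developing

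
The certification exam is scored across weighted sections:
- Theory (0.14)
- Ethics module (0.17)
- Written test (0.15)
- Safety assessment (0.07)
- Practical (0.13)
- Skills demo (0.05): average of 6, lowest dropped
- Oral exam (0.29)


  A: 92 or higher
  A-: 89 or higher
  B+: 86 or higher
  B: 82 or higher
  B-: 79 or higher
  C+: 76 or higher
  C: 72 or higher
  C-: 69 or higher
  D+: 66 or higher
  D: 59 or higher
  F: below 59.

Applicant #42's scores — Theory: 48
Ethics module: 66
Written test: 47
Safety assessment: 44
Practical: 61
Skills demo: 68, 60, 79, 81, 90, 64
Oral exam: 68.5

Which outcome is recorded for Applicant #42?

Skills demo: drop 60 → average of remaining 5 = 382/5 = 76.4
Weighted total:
  Theory 48 × 0.14 = 6.72
  Ethics module 66 × 0.17 = 11.22
  Written test 47 × 0.15 = 7.05
  Safety assessment 44 × 0.07 = 3.08
  Practical 61 × 0.13 = 7.93
  Skills demo 76.4 × 0.05 = 3.82
  Oral exam 68.5 × 0.29 = 19.865
Sum = 59.685
59.685 is ≥ 59 and < 66 → D

D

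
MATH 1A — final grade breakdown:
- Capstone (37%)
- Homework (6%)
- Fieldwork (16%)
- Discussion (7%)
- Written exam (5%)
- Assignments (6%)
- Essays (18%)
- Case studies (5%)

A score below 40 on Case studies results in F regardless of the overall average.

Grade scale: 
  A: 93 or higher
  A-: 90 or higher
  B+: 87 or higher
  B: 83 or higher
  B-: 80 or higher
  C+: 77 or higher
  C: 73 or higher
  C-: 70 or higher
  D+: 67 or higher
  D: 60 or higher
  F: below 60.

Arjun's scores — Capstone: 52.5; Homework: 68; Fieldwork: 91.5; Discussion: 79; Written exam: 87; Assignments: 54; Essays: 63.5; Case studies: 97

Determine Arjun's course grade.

D+

Case studies score 97 ≥ 40: minimum met.
Weighted total:
  Capstone 52.5 × 0.37 = 19.425
  Homework 68 × 0.06 = 4.08
  Fieldwork 91.5 × 0.16 = 14.64
  Discussion 79 × 0.07 = 5.53
  Written exam 87 × 0.05 = 4.35
  Assignments 54 × 0.06 = 3.24
  Essays 63.5 × 0.18 = 11.43
  Case studies 97 × 0.05 = 4.85
Sum = 67.545
67.545 is ≥ 67 and < 70 → D+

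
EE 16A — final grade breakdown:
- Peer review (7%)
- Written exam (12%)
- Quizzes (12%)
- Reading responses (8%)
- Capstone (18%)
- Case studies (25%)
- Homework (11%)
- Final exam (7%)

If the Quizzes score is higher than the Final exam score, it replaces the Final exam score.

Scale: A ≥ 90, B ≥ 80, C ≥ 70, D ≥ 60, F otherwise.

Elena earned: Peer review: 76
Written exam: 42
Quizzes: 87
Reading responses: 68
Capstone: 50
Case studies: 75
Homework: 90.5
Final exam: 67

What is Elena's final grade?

Quizzes (87) > Final exam (67), so Final exam counts as 87.
Weighted total:
  Peer review 76 × 0.07 = 5.32
  Written exam 42 × 0.12 = 5.04
  Quizzes 87 × 0.12 = 10.44
  Reading responses 68 × 0.08 = 5.44
  Capstone 50 × 0.18 = 9
  Case studies 75 × 0.25 = 18.75
  Homework 90.5 × 0.11 = 9.955
  Final exam 87 × 0.07 = 6.09
Sum = 70.035
70.035 is ≥ 70 and < 80 → C

C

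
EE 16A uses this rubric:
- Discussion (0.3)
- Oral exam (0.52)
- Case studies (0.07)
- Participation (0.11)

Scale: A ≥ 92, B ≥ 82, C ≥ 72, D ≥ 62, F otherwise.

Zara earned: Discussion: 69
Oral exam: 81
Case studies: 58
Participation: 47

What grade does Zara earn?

C

Weighted total:
  Discussion 69 × 0.3 = 20.7
  Oral exam 81 × 0.52 = 42.12
  Case studies 58 × 0.07 = 4.06
  Participation 47 × 0.11 = 5.17
Sum = 72.05
72.05 is ≥ 72 and < 82 → C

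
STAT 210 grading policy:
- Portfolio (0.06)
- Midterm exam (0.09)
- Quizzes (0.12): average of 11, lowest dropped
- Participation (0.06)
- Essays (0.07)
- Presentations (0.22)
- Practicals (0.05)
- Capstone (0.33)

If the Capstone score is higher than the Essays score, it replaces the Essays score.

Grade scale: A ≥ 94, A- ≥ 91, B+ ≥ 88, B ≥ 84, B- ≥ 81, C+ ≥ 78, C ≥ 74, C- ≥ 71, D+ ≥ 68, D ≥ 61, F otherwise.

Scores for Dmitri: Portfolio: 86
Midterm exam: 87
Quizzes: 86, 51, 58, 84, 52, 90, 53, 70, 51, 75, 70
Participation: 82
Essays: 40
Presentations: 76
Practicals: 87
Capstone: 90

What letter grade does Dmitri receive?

Quizzes: drop 51 → average of remaining 10 = 689/10 = 68.9
Capstone (90) > Essays (40), so Essays counts as 90.
Weighted total:
  Portfolio 86 × 0.06 = 5.16
  Midterm exam 87 × 0.09 = 7.83
  Quizzes 68.9 × 0.12 = 8.268
  Participation 82 × 0.06 = 4.92
  Essays 90 × 0.07 = 6.3
  Presentations 76 × 0.22 = 16.72
  Practicals 87 × 0.05 = 4.35
  Capstone 90 × 0.33 = 29.7
Sum = 83.248
83.248 is ≥ 81 and < 84 → B-

B-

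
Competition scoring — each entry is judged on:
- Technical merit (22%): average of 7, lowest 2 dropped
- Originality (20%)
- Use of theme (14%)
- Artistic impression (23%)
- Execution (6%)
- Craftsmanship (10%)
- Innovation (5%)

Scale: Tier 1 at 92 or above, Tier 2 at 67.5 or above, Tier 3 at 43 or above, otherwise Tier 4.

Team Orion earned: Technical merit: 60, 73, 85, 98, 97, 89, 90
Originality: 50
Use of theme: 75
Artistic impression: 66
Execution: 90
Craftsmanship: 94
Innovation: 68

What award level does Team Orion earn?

Technical merit: drop 60, 73 → average of remaining 5 = 459/5 = 91.8
Weighted total:
  Technical merit 91.8 × 0.22 = 20.196
  Originality 50 × 0.2 = 10
  Use of theme 75 × 0.14 = 10.5
  Artistic impression 66 × 0.23 = 15.18
  Execution 90 × 0.06 = 5.4
  Craftsmanship 94 × 0.1 = 9.4
  Innovation 68 × 0.05 = 3.4
Sum = 74.076
74.076 is ≥ 67.5 and < 92 → Tier 2

Tier 2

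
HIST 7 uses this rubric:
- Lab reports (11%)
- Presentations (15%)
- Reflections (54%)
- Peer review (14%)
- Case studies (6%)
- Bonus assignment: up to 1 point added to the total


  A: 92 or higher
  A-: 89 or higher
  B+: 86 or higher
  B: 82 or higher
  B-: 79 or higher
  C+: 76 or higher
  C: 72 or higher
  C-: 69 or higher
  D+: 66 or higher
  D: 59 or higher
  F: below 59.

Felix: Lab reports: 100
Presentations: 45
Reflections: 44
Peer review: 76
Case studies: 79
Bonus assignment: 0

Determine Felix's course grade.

F

Weighted total:
  Lab reports 100 × 0.11 = 11
  Presentations 45 × 0.15 = 6.75
  Reflections 44 × 0.54 = 23.76
  Peer review 76 × 0.14 = 10.64
  Case studies 79 × 0.06 = 4.74
Sum = 56.89
Bonus assignment: 56.89 + 0 = 56.89
56.89 < 59 → F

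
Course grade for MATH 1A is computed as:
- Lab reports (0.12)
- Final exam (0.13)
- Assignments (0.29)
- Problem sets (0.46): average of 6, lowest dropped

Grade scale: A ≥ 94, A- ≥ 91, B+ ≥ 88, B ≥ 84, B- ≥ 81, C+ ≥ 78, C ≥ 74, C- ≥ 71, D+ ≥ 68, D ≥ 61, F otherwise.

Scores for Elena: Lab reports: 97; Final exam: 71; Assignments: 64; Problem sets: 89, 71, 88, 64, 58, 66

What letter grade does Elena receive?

Problem sets: drop 58 → average of remaining 5 = 378/5 = 75.6
Weighted total:
  Lab reports 97 × 0.12 = 11.64
  Final exam 71 × 0.13 = 9.23
  Assignments 64 × 0.29 = 18.56
  Problem sets 75.6 × 0.46 = 34.776
Sum = 74.206
74.206 is ≥ 74 and < 78 → C

C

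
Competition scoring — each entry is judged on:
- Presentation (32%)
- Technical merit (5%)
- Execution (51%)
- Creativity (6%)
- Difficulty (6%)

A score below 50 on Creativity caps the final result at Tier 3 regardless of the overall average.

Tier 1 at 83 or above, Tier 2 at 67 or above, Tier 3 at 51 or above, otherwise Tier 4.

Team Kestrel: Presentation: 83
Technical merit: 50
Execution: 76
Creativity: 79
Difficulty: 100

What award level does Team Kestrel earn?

Creativity score 79 ≥ 50: minimum met.
Weighted total:
  Presentation 83 × 0.32 = 26.56
  Technical merit 50 × 0.05 = 2.5
  Execution 76 × 0.51 = 38.76
  Creativity 79 × 0.06 = 4.74
  Difficulty 100 × 0.06 = 6
Sum = 78.56
78.56 is ≥ 67 and < 83 → Tier 2

Tier 2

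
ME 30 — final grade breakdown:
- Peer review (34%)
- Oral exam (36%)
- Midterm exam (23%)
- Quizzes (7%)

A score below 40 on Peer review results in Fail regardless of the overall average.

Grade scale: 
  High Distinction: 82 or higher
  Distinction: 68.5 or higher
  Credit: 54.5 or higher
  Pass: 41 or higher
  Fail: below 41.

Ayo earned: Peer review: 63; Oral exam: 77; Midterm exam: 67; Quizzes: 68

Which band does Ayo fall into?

Distinction

Peer review score 63 ≥ 40: minimum met.
Weighted total:
  Peer review 63 × 0.34 = 21.42
  Oral exam 77 × 0.36 = 27.72
  Midterm exam 67 × 0.23 = 15.41
  Quizzes 68 × 0.07 = 4.76
Sum = 69.31
69.31 is ≥ 68.5 and < 82 → Distinction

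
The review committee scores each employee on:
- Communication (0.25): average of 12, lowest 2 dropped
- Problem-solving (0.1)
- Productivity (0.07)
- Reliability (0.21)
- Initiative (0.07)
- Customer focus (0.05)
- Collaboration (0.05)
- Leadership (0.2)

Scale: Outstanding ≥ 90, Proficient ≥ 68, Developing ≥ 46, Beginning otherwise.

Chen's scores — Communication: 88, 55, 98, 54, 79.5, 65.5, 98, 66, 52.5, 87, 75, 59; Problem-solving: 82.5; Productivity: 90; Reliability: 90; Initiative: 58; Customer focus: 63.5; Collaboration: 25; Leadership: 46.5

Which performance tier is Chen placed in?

Proficient

Communication: drop 52.5, 54 → average of remaining 10 = 771/10 = 77.1
Weighted total:
  Communication 77.1 × 0.25 = 19.275
  Problem-solving 82.5 × 0.1 = 8.25
  Productivity 90 × 0.07 = 6.3
  Reliability 90 × 0.21 = 18.9
  Initiative 58 × 0.07 = 4.06
  Customer focus 63.5 × 0.05 = 3.175
  Collaboration 25 × 0.05 = 1.25
  Leadership 46.5 × 0.2 = 9.3
Sum = 70.51
70.51 is ≥ 68 and < 90 → Proficient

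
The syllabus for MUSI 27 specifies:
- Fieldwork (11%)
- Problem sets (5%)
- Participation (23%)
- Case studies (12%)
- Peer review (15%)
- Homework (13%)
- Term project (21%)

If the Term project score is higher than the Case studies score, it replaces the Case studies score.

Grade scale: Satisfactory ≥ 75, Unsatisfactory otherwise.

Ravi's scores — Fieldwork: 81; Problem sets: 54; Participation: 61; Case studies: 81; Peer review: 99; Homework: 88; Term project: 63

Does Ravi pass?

Unsatisfactory

Term project (63) ≤ Case studies (81), so Case studies stays at 81.
Weighted total:
  Fieldwork 81 × 0.11 = 8.91
  Problem sets 54 × 0.05 = 2.7
  Participation 61 × 0.23 = 14.03
  Case studies 81 × 0.12 = 9.72
  Peer review 99 × 0.15 = 14.85
  Homework 88 × 0.13 = 11.44
  Term project 63 × 0.21 = 13.23
Sum = 74.88
74.88 < 75 → Unsatisfactory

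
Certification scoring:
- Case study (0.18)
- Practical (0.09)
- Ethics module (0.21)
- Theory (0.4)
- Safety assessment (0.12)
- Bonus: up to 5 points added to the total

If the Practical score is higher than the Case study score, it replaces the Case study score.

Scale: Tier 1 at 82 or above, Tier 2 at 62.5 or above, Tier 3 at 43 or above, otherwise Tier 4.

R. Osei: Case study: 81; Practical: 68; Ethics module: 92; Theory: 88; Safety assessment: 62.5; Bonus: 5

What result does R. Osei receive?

Tier 1

Practical (68) ≤ Case study (81), so Case study stays at 81.
Weighted total:
  Case study 81 × 0.18 = 14.58
  Practical 68 × 0.09 = 6.12
  Ethics module 92 × 0.21 = 19.32
  Theory 88 × 0.4 = 35.2
  Safety assessment 62.5 × 0.12 = 7.5
Sum = 82.72
Bonus: 82.72 + 5 = 87.72
87.72 ≥ 82 → Tier 1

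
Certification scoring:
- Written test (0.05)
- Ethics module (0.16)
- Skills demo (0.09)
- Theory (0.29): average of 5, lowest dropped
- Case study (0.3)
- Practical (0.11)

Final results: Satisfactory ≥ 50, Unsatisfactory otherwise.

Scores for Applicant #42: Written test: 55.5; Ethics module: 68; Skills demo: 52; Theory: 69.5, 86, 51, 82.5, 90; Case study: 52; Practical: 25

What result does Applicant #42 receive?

Theory: drop 51 → average of remaining 4 = 328/4 = 82
Weighted total:
  Written test 55.5 × 0.05 = 2.775
  Ethics module 68 × 0.16 = 10.88
  Skills demo 52 × 0.09 = 4.68
  Theory 82 × 0.29 = 23.78
  Case study 52 × 0.3 = 15.6
  Practical 25 × 0.11 = 2.75
Sum = 60.465
60.465 ≥ 50 → Satisfactory

Satisfactory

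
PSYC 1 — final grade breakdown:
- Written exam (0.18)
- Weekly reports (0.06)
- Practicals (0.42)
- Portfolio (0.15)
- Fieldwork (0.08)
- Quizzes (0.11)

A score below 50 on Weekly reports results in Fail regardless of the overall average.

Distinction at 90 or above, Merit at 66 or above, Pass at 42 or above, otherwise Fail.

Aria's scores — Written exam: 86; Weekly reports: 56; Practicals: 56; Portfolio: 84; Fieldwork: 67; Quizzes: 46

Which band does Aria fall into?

Weekly reports score 56 ≥ 50: minimum met.
Weighted total:
  Written exam 86 × 0.18 = 15.48
  Weekly reports 56 × 0.06 = 3.36
  Practicals 56 × 0.42 = 23.52
  Portfolio 84 × 0.15 = 12.6
  Fieldwork 67 × 0.08 = 5.36
  Quizzes 46 × 0.11 = 5.06
Sum = 65.38
65.38 is ≥ 42 and < 66 → Pass

Pass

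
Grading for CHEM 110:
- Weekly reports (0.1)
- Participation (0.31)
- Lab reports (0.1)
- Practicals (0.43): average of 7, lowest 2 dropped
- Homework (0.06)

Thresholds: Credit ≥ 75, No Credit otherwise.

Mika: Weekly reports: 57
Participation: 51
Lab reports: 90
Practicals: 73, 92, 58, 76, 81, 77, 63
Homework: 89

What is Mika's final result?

No Credit

Practicals: drop 58, 63 → average of remaining 5 = 399/5 = 79.8
Weighted total:
  Weekly reports 57 × 0.1 = 5.7
  Participation 51 × 0.31 = 15.81
  Lab reports 90 × 0.1 = 9
  Practicals 79.8 × 0.43 = 34.314
  Homework 89 × 0.06 = 5.34
Sum = 70.164
70.164 < 75 → No Credit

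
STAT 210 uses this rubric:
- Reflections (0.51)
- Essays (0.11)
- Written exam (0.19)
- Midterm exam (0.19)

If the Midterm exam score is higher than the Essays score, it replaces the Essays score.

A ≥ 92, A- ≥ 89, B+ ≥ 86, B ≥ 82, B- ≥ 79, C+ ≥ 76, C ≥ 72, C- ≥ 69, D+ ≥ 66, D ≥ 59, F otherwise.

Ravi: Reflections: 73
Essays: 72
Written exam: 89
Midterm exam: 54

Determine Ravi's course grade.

Midterm exam (54) ≤ Essays (72), so Essays stays at 72.
Weighted total:
  Reflections 73 × 0.51 = 37.23
  Essays 72 × 0.11 = 7.92
  Written exam 89 × 0.19 = 16.91
  Midterm exam 54 × 0.19 = 10.26
Sum = 72.32
72.32 is ≥ 72 and < 76 → C

C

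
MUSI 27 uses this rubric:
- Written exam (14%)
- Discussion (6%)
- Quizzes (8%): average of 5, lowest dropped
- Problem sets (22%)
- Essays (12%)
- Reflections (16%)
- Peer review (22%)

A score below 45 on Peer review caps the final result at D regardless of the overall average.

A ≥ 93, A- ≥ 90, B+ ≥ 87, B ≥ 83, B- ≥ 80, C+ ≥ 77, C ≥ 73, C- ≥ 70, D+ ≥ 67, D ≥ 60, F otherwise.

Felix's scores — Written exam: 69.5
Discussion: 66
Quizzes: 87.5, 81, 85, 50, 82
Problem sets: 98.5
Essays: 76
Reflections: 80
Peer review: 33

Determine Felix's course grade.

D

Quizzes: drop 50 → average of remaining 4 = 335.5/4 = 83.875
Peer review score 33 < 45: minimum not met.
Weighted total:
  Written exam 69.5 × 0.14 = 9.73
  Discussion 66 × 0.06 = 3.96
  Quizzes 83.875 × 0.08 = 6.71
  Problem sets 98.5 × 0.22 = 21.67
  Essays 76 × 0.12 = 9.12
  Reflections 80 × 0.16 = 12.8
  Peer review 33 × 0.22 = 7.26
Sum = 71.25
71.25 would be C-; cap at D applies → D.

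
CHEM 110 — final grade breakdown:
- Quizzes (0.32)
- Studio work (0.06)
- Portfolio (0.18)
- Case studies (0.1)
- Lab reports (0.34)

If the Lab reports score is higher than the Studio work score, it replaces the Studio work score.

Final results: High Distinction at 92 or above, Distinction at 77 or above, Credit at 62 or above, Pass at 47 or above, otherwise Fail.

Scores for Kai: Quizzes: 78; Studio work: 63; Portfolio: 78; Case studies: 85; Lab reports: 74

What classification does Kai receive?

Lab reports (74) > Studio work (63), so Studio work counts as 74.
Weighted total:
  Quizzes 78 × 0.32 = 24.96
  Studio work 74 × 0.06 = 4.44
  Portfolio 78 × 0.18 = 14.04
  Case studies 85 × 0.1 = 8.5
  Lab reports 74 × 0.34 = 25.16
Sum = 77.1
77.1 is ≥ 77 and < 92 → Distinction

Distinction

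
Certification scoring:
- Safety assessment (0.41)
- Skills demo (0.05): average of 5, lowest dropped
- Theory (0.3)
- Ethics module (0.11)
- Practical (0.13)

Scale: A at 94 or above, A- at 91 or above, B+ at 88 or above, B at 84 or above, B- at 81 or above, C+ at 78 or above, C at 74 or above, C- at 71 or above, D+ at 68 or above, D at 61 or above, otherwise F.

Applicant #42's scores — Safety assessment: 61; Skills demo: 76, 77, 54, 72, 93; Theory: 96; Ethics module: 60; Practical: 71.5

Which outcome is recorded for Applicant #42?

Skills demo: drop 54 → average of remaining 4 = 318/4 = 79.5
Weighted total:
  Safety assessment 61 × 0.41 = 25.01
  Skills demo 79.5 × 0.05 = 3.975
  Theory 96 × 0.3 = 28.8
  Ethics module 60 × 0.11 = 6.6
  Practical 71.5 × 0.13 = 9.295
Sum = 73.68
73.68 is ≥ 71 and < 74 → C-

C-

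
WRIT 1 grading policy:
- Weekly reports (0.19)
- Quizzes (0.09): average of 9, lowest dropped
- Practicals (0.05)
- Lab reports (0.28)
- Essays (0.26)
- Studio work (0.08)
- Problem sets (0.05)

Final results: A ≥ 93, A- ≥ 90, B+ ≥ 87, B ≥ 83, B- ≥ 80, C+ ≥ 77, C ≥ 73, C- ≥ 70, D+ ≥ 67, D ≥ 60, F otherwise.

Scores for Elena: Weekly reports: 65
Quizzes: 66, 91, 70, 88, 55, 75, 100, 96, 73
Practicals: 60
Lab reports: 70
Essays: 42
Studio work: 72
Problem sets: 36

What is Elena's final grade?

Quizzes: drop 55 → average of remaining 8 = 659/8 = 82.375
Weighted total:
  Weekly reports 65 × 0.19 = 12.35
  Quizzes 82.375 × 0.09 = 7.41375
  Practicals 60 × 0.05 = 3
  Lab reports 70 × 0.28 = 19.6
  Essays 42 × 0.26 = 10.92
  Studio work 72 × 0.08 = 5.76
  Problem sets 36 × 0.05 = 1.8
Sum = 60.84375
60.84375 is ≥ 60 and < 67 → D

D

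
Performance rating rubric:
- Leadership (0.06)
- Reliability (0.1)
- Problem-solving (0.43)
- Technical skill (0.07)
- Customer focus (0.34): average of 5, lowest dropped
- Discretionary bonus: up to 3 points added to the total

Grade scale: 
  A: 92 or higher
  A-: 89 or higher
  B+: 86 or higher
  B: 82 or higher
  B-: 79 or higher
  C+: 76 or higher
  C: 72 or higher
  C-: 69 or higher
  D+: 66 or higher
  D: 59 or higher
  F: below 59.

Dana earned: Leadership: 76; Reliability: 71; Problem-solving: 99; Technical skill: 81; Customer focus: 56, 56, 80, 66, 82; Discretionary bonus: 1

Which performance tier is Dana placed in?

B

Customer focus: drop 56 → average of remaining 4 = 284/4 = 71
Weighted total:
  Leadership 76 × 0.06 = 4.56
  Reliability 71 × 0.1 = 7.1
  Problem-solving 99 × 0.43 = 42.57
  Technical skill 81 × 0.07 = 5.67
  Customer focus 71 × 0.34 = 24.14
Sum = 84.04
Discretionary bonus: 84.04 + 1 = 85.04
85.04 is ≥ 82 and < 86 → B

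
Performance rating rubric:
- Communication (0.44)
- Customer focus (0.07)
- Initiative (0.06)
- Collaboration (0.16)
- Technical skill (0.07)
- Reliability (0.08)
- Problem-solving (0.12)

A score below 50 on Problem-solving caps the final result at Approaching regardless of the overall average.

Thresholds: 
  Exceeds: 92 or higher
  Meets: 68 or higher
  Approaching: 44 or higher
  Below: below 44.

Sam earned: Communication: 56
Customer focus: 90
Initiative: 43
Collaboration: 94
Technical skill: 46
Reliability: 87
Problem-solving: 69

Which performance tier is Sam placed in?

Approaching

Problem-solving score 69 ≥ 50: minimum met.
Weighted total:
  Communication 56 × 0.44 = 24.64
  Customer focus 90 × 0.07 = 6.3
  Initiative 43 × 0.06 = 2.58
  Collaboration 94 × 0.16 = 15.04
  Technical skill 46 × 0.07 = 3.22
  Reliability 87 × 0.08 = 6.96
  Problem-solving 69 × 0.12 = 8.28
Sum = 67.02
67.02 is ≥ 44 and < 68 → Approaching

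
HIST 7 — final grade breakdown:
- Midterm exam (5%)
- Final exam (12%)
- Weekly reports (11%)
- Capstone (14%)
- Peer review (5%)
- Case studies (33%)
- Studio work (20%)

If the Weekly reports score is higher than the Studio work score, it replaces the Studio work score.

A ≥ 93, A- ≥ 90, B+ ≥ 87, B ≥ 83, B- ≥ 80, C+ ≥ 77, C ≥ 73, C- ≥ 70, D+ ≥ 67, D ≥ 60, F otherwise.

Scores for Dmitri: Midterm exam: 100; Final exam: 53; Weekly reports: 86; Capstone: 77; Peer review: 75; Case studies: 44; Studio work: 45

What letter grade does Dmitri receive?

Weekly reports (86) > Studio work (45), so Studio work counts as 86.
Weighted total:
  Midterm exam 100 × 0.05 = 5
  Final exam 53 × 0.12 = 6.36
  Weekly reports 86 × 0.11 = 9.46
  Capstone 77 × 0.14 = 10.78
  Peer review 75 × 0.05 = 3.75
  Case studies 44 × 0.33 = 14.52
  Studio work 86 × 0.2 = 17.2
Sum = 67.07
67.07 is ≥ 67 and < 70 → D+

D+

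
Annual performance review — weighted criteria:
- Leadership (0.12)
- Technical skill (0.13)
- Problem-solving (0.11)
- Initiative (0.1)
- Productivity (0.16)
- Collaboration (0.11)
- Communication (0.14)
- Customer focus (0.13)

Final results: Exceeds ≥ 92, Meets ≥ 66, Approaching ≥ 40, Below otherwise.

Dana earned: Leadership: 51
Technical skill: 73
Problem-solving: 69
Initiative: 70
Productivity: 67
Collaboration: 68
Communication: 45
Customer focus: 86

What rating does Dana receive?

Weighted total:
  Leadership 51 × 0.12 = 6.12
  Technical skill 73 × 0.13 = 9.49
  Problem-solving 69 × 0.11 = 7.59
  Initiative 70 × 0.1 = 7
  Productivity 67 × 0.16 = 10.72
  Collaboration 68 × 0.11 = 7.48
  Communication 45 × 0.14 = 6.3
  Customer focus 86 × 0.13 = 11.18
Sum = 65.88
65.88 is ≥ 40 and < 66 → Approaching

Approaching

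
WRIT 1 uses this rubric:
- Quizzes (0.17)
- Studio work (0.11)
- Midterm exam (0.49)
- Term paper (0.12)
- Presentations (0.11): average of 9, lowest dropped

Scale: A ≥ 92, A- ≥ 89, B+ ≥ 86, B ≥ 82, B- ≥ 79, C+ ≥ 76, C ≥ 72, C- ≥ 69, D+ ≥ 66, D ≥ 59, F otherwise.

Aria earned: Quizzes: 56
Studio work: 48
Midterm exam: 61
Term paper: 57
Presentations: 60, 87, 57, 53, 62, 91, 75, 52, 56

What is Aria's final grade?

Presentations: drop 52 → average of remaining 8 = 541/8 = 67.625
Weighted total:
  Quizzes 56 × 0.17 = 9.52
  Studio work 48 × 0.11 = 5.28
  Midterm exam 61 × 0.49 = 29.89
  Term paper 57 × 0.12 = 6.84
  Presentations 67.625 × 0.11 = 7.43875
Sum = 58.96875
58.96875 < 59 → F

F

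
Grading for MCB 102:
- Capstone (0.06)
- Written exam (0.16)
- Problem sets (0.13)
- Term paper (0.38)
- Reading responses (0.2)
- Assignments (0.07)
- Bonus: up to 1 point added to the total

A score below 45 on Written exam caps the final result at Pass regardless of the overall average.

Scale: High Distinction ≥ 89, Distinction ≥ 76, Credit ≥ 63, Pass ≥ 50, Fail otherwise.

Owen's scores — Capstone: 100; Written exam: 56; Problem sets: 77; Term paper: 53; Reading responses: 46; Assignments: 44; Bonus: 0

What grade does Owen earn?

Pass

Written exam score 56 ≥ 45: minimum met.
Weighted total:
  Capstone 100 × 0.06 = 6
  Written exam 56 × 0.16 = 8.96
  Problem sets 77 × 0.13 = 10.01
  Term paper 53 × 0.38 = 20.14
  Reading responses 46 × 0.2 = 9.2
  Assignments 44 × 0.07 = 3.08
Sum = 57.39
Bonus: 57.39 + 0 = 57.39
57.39 is ≥ 50 and < 63 → Pass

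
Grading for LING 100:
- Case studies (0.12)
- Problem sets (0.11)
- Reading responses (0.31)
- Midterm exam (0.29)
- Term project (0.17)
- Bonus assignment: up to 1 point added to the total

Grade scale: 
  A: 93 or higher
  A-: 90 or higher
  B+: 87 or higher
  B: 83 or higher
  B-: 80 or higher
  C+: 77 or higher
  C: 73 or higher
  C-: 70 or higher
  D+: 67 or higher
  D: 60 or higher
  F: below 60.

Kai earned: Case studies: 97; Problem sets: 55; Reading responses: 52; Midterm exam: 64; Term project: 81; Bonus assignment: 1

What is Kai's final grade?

D+

Weighted total:
  Case studies 97 × 0.12 = 11.64
  Problem sets 55 × 0.11 = 6.05
  Reading responses 52 × 0.31 = 16.12
  Midterm exam 64 × 0.29 = 18.56
  Term project 81 × 0.17 = 13.77
Sum = 66.14
Bonus assignment: 66.14 + 1 = 67.14
67.14 is ≥ 67 and < 70 → D+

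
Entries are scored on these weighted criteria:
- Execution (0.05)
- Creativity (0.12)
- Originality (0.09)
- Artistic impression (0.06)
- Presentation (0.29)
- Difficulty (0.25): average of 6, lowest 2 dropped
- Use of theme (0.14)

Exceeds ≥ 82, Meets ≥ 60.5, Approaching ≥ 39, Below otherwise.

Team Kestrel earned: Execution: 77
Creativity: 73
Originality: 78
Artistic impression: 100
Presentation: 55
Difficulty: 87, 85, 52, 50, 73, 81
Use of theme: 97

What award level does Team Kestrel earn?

Meets

Difficulty: drop 50, 52 → average of remaining 4 = 326/4 = 81.5
Weighted total:
  Execution 77 × 0.05 = 3.85
  Creativity 73 × 0.12 = 8.76
  Originality 78 × 0.09 = 7.02
  Artistic impression 100 × 0.06 = 6
  Presentation 55 × 0.29 = 15.95
  Difficulty 81.5 × 0.25 = 20.375
  Use of theme 97 × 0.14 = 13.58
Sum = 75.535
75.535 is ≥ 60.5 and < 82 → Meets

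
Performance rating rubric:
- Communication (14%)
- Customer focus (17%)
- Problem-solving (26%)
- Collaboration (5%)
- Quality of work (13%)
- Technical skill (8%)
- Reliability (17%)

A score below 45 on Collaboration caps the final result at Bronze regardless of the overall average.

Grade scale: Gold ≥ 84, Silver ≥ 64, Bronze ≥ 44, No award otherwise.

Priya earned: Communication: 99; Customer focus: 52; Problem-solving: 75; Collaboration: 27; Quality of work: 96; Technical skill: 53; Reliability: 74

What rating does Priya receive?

Bronze

Collaboration score 27 < 45: minimum not met.
Weighted total:
  Communication 99 × 0.14 = 13.86
  Customer focus 52 × 0.17 = 8.84
  Problem-solving 75 × 0.26 = 19.5
  Collaboration 27 × 0.05 = 1.35
  Quality of work 96 × 0.13 = 12.48
  Technical skill 53 × 0.08 = 4.24
  Reliability 74 × 0.17 = 12.58
Sum = 72.85
72.85 would be Silver; cap at Bronze applies → Bronze.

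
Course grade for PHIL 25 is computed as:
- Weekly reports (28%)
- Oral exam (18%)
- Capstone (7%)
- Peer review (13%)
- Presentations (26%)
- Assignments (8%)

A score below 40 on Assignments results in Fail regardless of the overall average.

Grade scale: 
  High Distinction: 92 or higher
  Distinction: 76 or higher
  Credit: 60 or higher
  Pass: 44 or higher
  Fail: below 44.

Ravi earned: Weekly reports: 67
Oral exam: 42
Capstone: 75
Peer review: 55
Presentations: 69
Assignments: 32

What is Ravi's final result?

Assignments score 32 < 40: minimum not met.
Weighted total:
  Weekly reports 67 × 0.28 = 18.76
  Oral exam 42 × 0.18 = 7.56
  Capstone 75 × 0.07 = 5.25
  Peer review 55 × 0.13 = 7.15
  Presentations 69 × 0.26 = 17.94
  Assignments 32 × 0.08 = 2.56
Sum = 59.22
Because the Assignments minimum was not met, the result is Fail.

Fail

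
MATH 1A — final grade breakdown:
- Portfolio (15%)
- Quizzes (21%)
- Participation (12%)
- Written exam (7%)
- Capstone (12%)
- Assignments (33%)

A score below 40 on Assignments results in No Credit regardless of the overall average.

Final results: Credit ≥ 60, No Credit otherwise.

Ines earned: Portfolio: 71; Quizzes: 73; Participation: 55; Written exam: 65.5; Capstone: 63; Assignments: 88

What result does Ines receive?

Credit

Assignments score 88 ≥ 40: minimum met.
Weighted total:
  Portfolio 71 × 0.15 = 10.65
  Quizzes 73 × 0.21 = 15.33
  Participation 55 × 0.12 = 6.6
  Written exam 65.5 × 0.07 = 4.585
  Capstone 63 × 0.12 = 7.56
  Assignments 88 × 0.33 = 29.04
Sum = 73.765
73.765 ≥ 60 → Credit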